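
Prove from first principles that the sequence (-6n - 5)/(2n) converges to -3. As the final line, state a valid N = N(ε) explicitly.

Fix ε > 0. For n ≥ 1, |(-6n - 5)/(2n) + 3| = |-10|/(2(2n)) = 10/(2(2n)).
Since 2n ≥ 2n for n ≥ 1, this is ≤ 10/(2·2n) = (5/2)/n.
So |(-6n - 5)/(2n) + 3| < ε whenever n > (5/2)/ε.
Take N = (5/2)/ε. If n > N then |(-6n - 5)/(2n) + 3| ≤ (5/2)/n < ε.

N = (5/2)/ε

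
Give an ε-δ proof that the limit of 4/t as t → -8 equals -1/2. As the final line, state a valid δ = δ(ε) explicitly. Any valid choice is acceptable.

Let ε > 0 be given. We seek δ > 0 such that 0 < |t + 8| < δ implies |4/t + 1/2| < ε.
|4/t + 1/2| = 4·|-8 − t|/(8·|t|) = 4|t + 8|/(8|t|).
Restrict δ ≤ 4. Then |t + 8| < 4 gives |t| > 4, so 8|t| > 32.
Then |4/t + 1/2| < 4|t + 8|/32, which is < ε when |t + 8| < 8ε.
Take δ = min(4, 8ε). Then 0 < |t + 8| < δ gives both |t + 8| < 4 and |t + 8| < 8ε, so |4/t + 1/2| < ε.

δ = min(4, 8ε)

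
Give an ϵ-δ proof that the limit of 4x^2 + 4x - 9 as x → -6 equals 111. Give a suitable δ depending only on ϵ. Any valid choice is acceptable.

Suppose ϵ > 0. We want δ > 0 such that 0 < |x + 6| < δ implies |(4x^2 + 4x - 9) − 111| < ϵ.
(4x^2 + 4x - 9) − 111 = 4x^2 + 4x - 120 = (x + 6)(4x - 20).
So |(4x^2 + 4x - 9) − 111| = |x + 6|·|4x - 20|.
Require δ ≤ 1. Then |x + 6| < 1 gives |x| < 7, and by the triangle inequality |4x - 20| ≤ 4·7 + 20 = 48.
Hence |(4x^2 + 4x - 9) − 111| ≤ 48|x + 6| < ϵ provided |x + 6| < ϵ/48.
Take δ = min(1, ϵ/48). Then 0 < |x + 6| < δ gives both |x + 6| < 1 and |x + 6| < ϵ/48, so |(4x^2 + 4x - 9) − 111| < ϵ.

δ = min(1, ϵ/48)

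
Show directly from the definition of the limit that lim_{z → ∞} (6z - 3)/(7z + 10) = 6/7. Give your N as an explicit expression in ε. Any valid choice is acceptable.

Let ε > 0 be given. We seek N > 0 such that z > N implies |(6z - 3)/(7z + 10) − (6/7)| < ε.
(6z - 3)/(7z + 10) − (6/7) = (7(6z - 3) − 6(7z + 10)) / (7(7z + 10)) = -81/(7(7z + 10)).
For z > 0 we have 7z + 10 > 7z, so |(6z - 3)/(7z + 10) − (6/7)| = 81/(7(7z + 10)) < 81/(7·7z) = (81/49)/z.
Thus |(6z - 3)/(7z + 10) − (6/7)| < ε whenever z > (81/49)/ε.
Take N = (81/49)/ε. If z > N then |(6z - 3)/(7z + 10) − (6/7)| < (81/49)/z < ε.

N = (81/49)/ε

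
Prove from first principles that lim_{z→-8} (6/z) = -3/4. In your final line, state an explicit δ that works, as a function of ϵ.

δ = min(4, (16/3)ϵ)

Suppose ϵ > 0. We seek δ > 0 such that 0 < |z + 8| < δ implies |6/z + 3/4| < ϵ.
|6/z + 3/4| = 6·|-8 − z|/(8·|z|) = 6|z + 8|/(8|z|).
Require δ ≤ 4 so that |z| > 8 − 4 = 4, hence 8|z| > 32.
Then |6/z + 3/4| < 6|z + 8|/32, which is < ϵ when |z + 8| < (16/3)ϵ.
Take δ = min(4, (16/3)ϵ). Then 0 < |z + 8| < δ gives both |z + 8| < 4 and |z + 8| < (16/3)ϵ, so |6/z + 3/4| < ϵ.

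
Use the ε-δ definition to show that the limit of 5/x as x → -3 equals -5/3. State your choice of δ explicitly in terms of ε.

Fix ε > 0. We seek δ > 0 such that 0 < |x + 3| < δ implies |5/x + 5/3| < ε.
|5/x + 5/3| = 5·|-3 − x|/(3·|x|) = 5|x + 3|/(3|x|).
Require δ ≤ 3/2 so that |x| > 3 − 3/2 = 3/2, hence 3|x| > 9/2.
Then |5/x + 5/3| < 5|x + 3|/(9/2), which is < ε when |x + 3| < (9/10)ε.
Take δ = min(3/2, (9/10)ε). Then 0 < |x + 3| < δ gives both |x + 3| < 3/2 and |x + 3| < (9/10)ε, so |5/x + 5/3| < ε.

δ = min(3/2, (9/10)ε)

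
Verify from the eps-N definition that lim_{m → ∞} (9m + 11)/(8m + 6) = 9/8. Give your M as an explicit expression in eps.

M = (17/32)/eps

Suppose eps > 0. For m ≥ 1, |(9m + 11)/(8m + 6) − (9/8)| = |34|/(8(8m + 6)) = 34/(8(8m + 6)).
Since 8m + 6 ≥ 8m for m ≥ 1, this is ≤ 34/(8·8m) = (17/32)/m.
So |(9m + 11)/(8m + 6) − (9/8)| < eps whenever m > (17/32)/eps.
Take M = (17/32)/eps. If m > M then |(9m + 11)/(8m + 6) − (9/8)| ≤ (17/32)/m < eps.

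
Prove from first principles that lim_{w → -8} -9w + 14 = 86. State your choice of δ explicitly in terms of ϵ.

δ = ϵ/9

Let ϵ > 0. We need δ > 0 so that 0 < |w + 8| < δ implies |(-9w + 14) − 86| < ϵ.
|(-9w + 14) − 86| = |-9w - 72| = 9|w + 8|.
Thus it suffices that |w + 8| < ϵ/9.
Take δ = ϵ/9. If 0 < |w + 8| < δ then |(-9w + 14) − 86| = 9|w + 8| < 9·(ϵ/9) = ϵ.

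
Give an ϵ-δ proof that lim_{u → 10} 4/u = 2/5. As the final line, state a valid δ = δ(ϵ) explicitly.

δ = min(5, (25/2)ϵ)

Let ϵ > 0 be given. We seek δ > 0 such that 0 < |u − 10| < δ implies |4/u − (2/5)| < ϵ.
|4/u − (2/5)| = 4·|10 − u|/(10·|u|) = 4|u − 10|/(10|u|).
Restrict δ ≤ 5. Then |u − 10| < 5 gives |u| > 5, so 10|u| > 50.
Then |4/u − (2/5)| < 4|u − 10|/50, which is < ϵ when |u − 10| < (25/2)ϵ.
Take δ = min(5, (25/2)ϵ). Then 0 < |u − 10| < δ gives both |u − 10| < 5 and |u − 10| < (25/2)ϵ, so |4/u − (2/5)| < ϵ.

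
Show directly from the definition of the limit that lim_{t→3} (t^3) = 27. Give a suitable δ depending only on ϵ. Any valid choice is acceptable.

δ = min(2, ϵ/49)

Let ϵ > 0 be given. We seek δ > 0 with 0 < |t − 3| < δ ⇒ |t^3 − 27| < ϵ.
Factor: t^3 − 27 = (t − 3)(t^2 + 3t + 9), so |t^3 − 27| = |t − 3|·|t^2 + 3t + 9|.
Restrict δ ≤ 2. Then |t − 3| < 2 gives |t| < 5, so by the triangle inequality |t^2 + 3t + 9| ≤ 5^2 + 3·5 + 9 = 49.
Hence |t^3 − 27| ≤ 49|t − 3|, which is < ϵ once |t − 3| < ϵ/49.
Take δ = min(2, ϵ/49). If 0 < |t − 3| < δ then both bounds hold and |t^3 − 27| ≤ 49|t − 3| < 49·(ϵ/49) = ϵ.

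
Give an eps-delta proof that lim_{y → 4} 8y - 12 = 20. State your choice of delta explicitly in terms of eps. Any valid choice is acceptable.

Fix eps > 0. We need delta > 0 so that 0 < |y − 4| < delta implies |(8y - 12) − 20| < eps.
Since (8y - 12) − 20 = 8(y − 4), we have |(8y - 12) − 20| = 8|y − 4|.
Thus it suffices that |y − 4| < eps/8.
Choosing delta = eps/8 gives |(8y - 12) − 20| = 8|y − 4| < eps whenever |y − 4| < delta.

delta = eps/8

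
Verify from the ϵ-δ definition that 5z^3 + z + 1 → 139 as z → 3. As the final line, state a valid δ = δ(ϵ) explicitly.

Suppose ϵ > 0. We want δ > 0 such that 0 < |z − 3| < δ implies |(5z^3 + z + 1) − 139| < ϵ.
(5z^3 + z + 1) − 139 = 5z^3 + z - 138 = (z − 3)(5z^2 + 15z + 46).
So |(5z^3 + z + 1) − 139| = |z − 3|·|5z^2 + 15z + 46|.
Assume first that |z − 3| < 1, so |z| < 4. Then |5z^2 + 15z + 46| ≤ 5·4^2 + 15·4 + 46 = 186.
Hence |(5z^3 + z + 1) − 139| ≤ 186|z − 3| < ϵ provided |z − 3| < ϵ/186.
Choosing δ = min(1, ϵ/186) ensures both conditions, hence |(5z^3 + z + 1) − 139| < ϵ.

δ = min(1, ϵ/186)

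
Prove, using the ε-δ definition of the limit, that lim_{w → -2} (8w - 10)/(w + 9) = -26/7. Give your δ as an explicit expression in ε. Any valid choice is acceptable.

δ = min(7/2, (49/164)ε)

Fix ε > 0. We want δ > 0 with 0 < |w + 2| < δ ⇒ |(8w - 10)/(w + 9) + 26/7| < ε.
Combining over a common denominator, (8w - 10)/(w + 9) + 26/7 = [(8w - 10)·7 − (-26)·(w + 9)] / [7·(w + 9)] = 82(w + 2) / (7(w + 9)).
So |(8w - 10)/(w + 9) + 26/7| = 82|w + 2| / (7·|w + 9|).
Require δ ≤ 7/2, so |w + 9| ≥ |7| − |w + 2| > 7 − 7/2 = 7/2.
Hence |(8w - 10)/(w + 9) + 26/7| < 82|w + 2|/(7·(7/2)) = (164/49)|w + 2|, which is < ε once |w + 2| < (49/164)ε.
Take δ = min(7/2, (49/164)ε). Then 0 < |w + 2| < δ forces both bounds, so |(8w - 10)/(w + 9) + 26/7| < ε.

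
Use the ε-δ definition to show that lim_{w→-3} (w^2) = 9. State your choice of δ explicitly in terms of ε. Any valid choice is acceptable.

δ = min(1, ε/7)

Suppose ε > 0. We seek δ > 0 with 0 < |w + 3| < δ ⇒ |w^2 − 9| < ε.
Factor: w^2 − 9 = (w + 3)(w - 3), so |w^2 − 9| = |w + 3|·|w - 3|.
Impose δ ≤ 1 so that |w| < 4; then |w - 3| ≤ 7.
Hence |w^2 − 9| ≤ 7|w + 3|, which is < ε once |w + 3| < ε/7.
Take δ = min(1, ε/7). If 0 < |w + 3| < δ then both bounds hold and |w^2 − 9| ≤ 7|w + 3| < 7·(ε/7) = ε.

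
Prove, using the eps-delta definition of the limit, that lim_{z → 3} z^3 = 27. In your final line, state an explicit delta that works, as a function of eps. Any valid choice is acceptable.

delta = min(1, eps/37)

Suppose eps > 0. We seek delta > 0 with 0 < |z − 3| < delta ⇒ |z^3 − 27| < eps.
Factor: z^3 − 27 = (z − 3)(z^2 + 3z + 9), so |z^3 − 27| = |z − 3|·|z^2 + 3z + 9|.
Impose delta ≤ 1 so that |z| < 4; then |z^2 + 3z + 9| ≤ 37.
Hence |z^3 − 27| ≤ 37|z − 3|, which is < eps once |z − 3| < eps/37.
Take delta = min(1, eps/37). If 0 < |z − 3| < delta then both bounds hold and |z^3 − 27| ≤ 37|z − 3| < 37·(eps/37) = eps.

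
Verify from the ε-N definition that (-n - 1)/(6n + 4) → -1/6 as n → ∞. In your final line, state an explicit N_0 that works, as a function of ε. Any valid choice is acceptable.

N_0 = (1/18)/ε

Let ε > 0. For n ≥ 1, |(-n - 1)/(6n + 4) + 1/6| = |-2|/(6(6n + 4)) = 2/(6(6n + 4)).
Since 6n + 4 ≥ 6n for n ≥ 1, this is ≤ 2/(6·6n) = (1/18)/n.
So |(-n - 1)/(6n + 4) + 1/6| < ε whenever n > (1/18)/ε.
Take N_0 = (1/18)/ε. If n > N_0 then |(-n - 1)/(6n + 4) + 1/6| ≤ (1/18)/n < ε.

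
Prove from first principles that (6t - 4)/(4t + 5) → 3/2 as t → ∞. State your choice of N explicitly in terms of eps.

Let eps > 0 be given. We seek N > 0 such that t > N implies |(6t - 4)/(4t + 5) − (3/2)| < eps.
(6t - 4)/(4t + 5) − (3/2) = (4(6t - 4) − 6(4t + 5)) / (4(4t + 5)) = -46/(4(4t + 5)).
For t > 0 we have 4t + 5 > 4t, so |(6t - 4)/(4t + 5) − (3/2)| = 46/(4(4t + 5)) < 46/(4·4t) = (23/8)/t.
Thus |(6t - 4)/(4t + 5) − (3/2)| < eps whenever t > (23/8)/eps.
Take N = (23/8)/eps. If t > N then |(6t - 4)/(4t + 5) − (3/2)| < (23/8)/t < eps.

N = (23/8)/eps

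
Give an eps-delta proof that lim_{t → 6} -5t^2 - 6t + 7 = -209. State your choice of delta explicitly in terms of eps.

delta = min(2, eps/76)

Let eps > 0 be given. We want delta > 0 such that 0 < |t − 6| < delta implies |(-5t^2 - 6t + 7) + 209| < eps.
(-5t^2 - 6t + 7) + 209 = -5t^2 - 6t + 216 = (t − 6)(-5t - 36).
So |(-5t^2 - 6t + 7) + 209| = |t − 6|·|-5t - 36|.
Assume first that |t − 6| < 2, so |t| < 8. Then |-5t - 36| ≤ 5·8 + 36 = 76.
Hence |(-5t^2 - 6t + 7) + 209| ≤ 76|t − 6| < eps provided |t − 6| < eps/76.
Take delta = min(2, eps/76). Then 0 < |t − 6| < delta gives both |t − 6| < 2 and |t − 6| < eps/76, so |(-5t^2 - 6t + 7) + 209| < eps.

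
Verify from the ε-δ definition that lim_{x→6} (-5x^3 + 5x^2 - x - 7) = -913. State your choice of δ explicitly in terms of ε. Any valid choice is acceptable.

δ = min(1, ε/571)

Let ε > 0. We want δ > 0 such that 0 < |x − 6| < δ implies |(-5x^3 + 5x^2 - x - 7) + 913| < ε.
(-5x^3 + 5x^2 - x - 7) + 913 = -5x^3 + 5x^2 - x + 906 = (x − 6)(-5x^2 - 25x - 151).
So |(-5x^3 + 5x^2 - x - 7) + 913| = |x − 6|·|-5x^2 - 25x - 151|.
Assume first that |x − 6| < 1, so |x| < 7. Then |-5x^2 - 25x - 151| ≤ 5·7^2 + 25·7 + 151 = 571.
Hence |(-5x^3 + 5x^2 - x - 7) + 913| ≤ 571|x − 6| < ε provided |x − 6| < ε/571.
Take δ = min(1, ε/571). Then 0 < |x − 6| < δ gives both |x − 6| < 1 and |x − 6| < ε/571, so |(-5x^3 + 5x^2 - x - 7) + 913| < ε.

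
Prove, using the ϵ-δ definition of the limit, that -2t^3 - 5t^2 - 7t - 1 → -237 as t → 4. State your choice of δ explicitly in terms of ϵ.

δ = min(1, ϵ/174)

Let ϵ > 0 be given. We want δ > 0 such that 0 < |t − 4| < δ implies |(-2t^3 - 5t^2 - 7t - 1) + 237| < ϵ.
(-2t^3 - 5t^2 - 7t - 1) + 237 = -2t^3 - 5t^2 - 7t + 236 = (t − 4)(-2t^2 - 13t - 59).
So |(-2t^3 - 5t^2 - 7t - 1) + 237| = |t − 4|·|-2t^2 - 13t - 59|.
Require δ ≤ 1. Then |t − 4| < 1 gives |t| < 5, and by the triangle inequality |-2t^2 - 13t - 59| ≤ 2·5^2 + 13·5 + 59 = 174.
Hence |(-2t^3 - 5t^2 - 7t - 1) + 237| ≤ 174|t − 4| < ϵ provided |t − 4| < ϵ/174.
Take δ = min(1, ϵ/174). Then 0 < |t − 4| < δ gives both |t − 4| < 1 and |t − 4| < ϵ/174, so |(-2t^3 - 5t^2 - 7t - 1) + 237| < ϵ.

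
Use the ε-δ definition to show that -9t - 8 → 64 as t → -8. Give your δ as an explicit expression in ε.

Fix ε > 0. We need δ > 0 so that 0 < |t + 8| < δ implies |(-9t - 8) − 64| < ε.
Since (-9t - 8) − 64 = -9(t + 8), we have |(-9t - 8) − 64| = 9|t + 8|.
Thus it suffices that |t + 8| < ε/9.
Take δ = ε/9. If 0 < |t + 8| < δ then |(-9t - 8) − 64| = 9|t + 8| < 9·(ε/9) = ε.

δ = ε/9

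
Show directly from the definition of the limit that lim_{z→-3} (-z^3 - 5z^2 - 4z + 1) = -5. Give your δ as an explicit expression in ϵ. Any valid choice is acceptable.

Suppose ϵ > 0. We want δ > 0 such that 0 < |z + 3| < δ implies |(-z^3 - 5z^2 - 4z + 1) + 5| < ϵ.
(-z^3 - 5z^2 - 4z + 1) + 5 = -z^3 - 5z^2 - 4z + 6 = (z + 3)(-z^2 - 2z + 2).
So |(-z^3 - 5z^2 - 4z + 1) + 5| = |z + 3|·|-z^2 - 2z + 2|.
Require δ ≤ 1. Then |z + 3| < 1 gives |z| < 4, and by the triangle inequality |-z^2 - 2z + 2| ≤ 4^2 + 2·4 + 2 = 26.
Hence |(-z^3 - 5z^2 - 4z + 1) + 5| ≤ 26|z + 3| < ϵ provided |z + 3| < ϵ/26.
Take δ = min(1, ϵ/26). Then 0 < |z + 3| < δ gives both |z + 3| < 1 and |z + 3| < ϵ/26, so |(-z^3 - 5z^2 - 4z + 1) + 5| < ϵ.

δ = min(1, ϵ/26)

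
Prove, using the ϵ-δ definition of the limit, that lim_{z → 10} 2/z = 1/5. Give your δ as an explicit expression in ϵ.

Suppose ϵ > 0. We seek δ > 0 such that 0 < |z − 10| < δ implies |2/z − (1/5)| < ϵ.
|2/z − (1/5)| = 2·|10 − z|/(10·|z|) = 2|z − 10|/(10|z|).
Require δ ≤ 5 so that |z| > 10 − 5 = 5, hence 10|z| > 50.
Then |2/z − (1/5)| < 2|z − 10|/50, which is < ϵ when |z − 10| < 25ϵ.
Take δ = min(5, 25ϵ). Then 0 < |z − 10| < δ gives both |z − 10| < 5 and |z − 10| < 25ϵ, so |2/z − (1/5)| < ϵ.

δ = min(5, 25ϵ)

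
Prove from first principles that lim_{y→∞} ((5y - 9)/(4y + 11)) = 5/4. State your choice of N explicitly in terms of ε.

N = (91/16)/ε

Let ε > 0 be given. We seek N > 0 such that y > N implies |(5y - 9)/(4y + 11) − (5/4)| < ε.
(5y - 9)/(4y + 11) − (5/4) = (4(5y - 9) − 5(4y + 11)) / (4(4y + 11)) = -91/(4(4y + 11)).
For y > 0 we have 4y + 11 > 4y, so |(5y - 9)/(4y + 11) − (5/4)| = 91/(4(4y + 11)) < 91/(4·4y) = (91/16)/y.
Thus |(5y - 9)/(4y + 11) − (5/4)| < ε whenever y > (91/16)/ε.
Take N = (91/16)/ε. If y > N then |(5y - 9)/(4y + 11) − (5/4)| < (91/16)/y < ε.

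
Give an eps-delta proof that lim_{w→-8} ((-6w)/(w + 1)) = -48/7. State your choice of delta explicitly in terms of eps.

delta = min(7/2, (49/12)eps)

Fix eps > 0. We want delta > 0 with 0 < |w + 8| < delta ⇒ |(-6w)/(w + 1) + 48/7| < eps.
Combining over a common denominator, (-6w)/(w + 1) + 48/7 = [(-6w)·(-7) − 48·(w + 1)] / [(-7)·(w + 1)] = -6(w + 8) / ((-7)(w + 1)).
So |(-6w)/(w + 1) + 48/7| = 6|w + 8| / (7·|w + 1|).
Require delta ≤ 7/2, so |w + 1| ≥ |-7| − |w + 8| > 7 − 7/2 = 7/2.
Hence |(-6w)/(w + 1) + 48/7| < 6|w + 8|/(7·(7/2)) = (12/49)|w + 8|, which is < eps once |w + 8| < (49/12)eps.
Take delta = min(7/2, (49/12)eps). Then 0 < |w + 8| < delta forces both bounds, so |(-6w)/(w + 1) + 48/7| < eps.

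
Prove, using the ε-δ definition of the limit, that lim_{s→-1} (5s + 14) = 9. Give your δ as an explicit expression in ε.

Fix ε > 0. We need δ > 0 so that 0 < |s + 1| < δ implies |(5s + 14) − 9| < ε.
Since (5s + 14) − 9 = 5(s + 1), we have |(5s + 14) − 9| = 5|s + 1|.
Thus it suffices that |s + 1| < ε/5.
Choosing δ = ε/5 gives |(5s + 14) − 9| = 5|s + 1| < ε whenever |s + 1| < δ.

δ = ε/5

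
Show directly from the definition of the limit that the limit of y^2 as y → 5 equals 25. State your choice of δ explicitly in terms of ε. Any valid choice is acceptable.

Let ε > 0 be given. We seek δ > 0 with 0 < |y − 5| < δ ⇒ |y^2 − 25| < ε.
Factor: y^2 − 25 = (y − 5)(y + 5), so |y^2 − 25| = |y − 5|·|y + 5|.
Impose δ ≤ 1 so that |y| < 6; then |y + 5| ≤ 11.
Hence |y^2 − 25| ≤ 11|y − 5|, which is < ε once |y − 5| < ε/11.
Take δ = min(1, ε/11). If 0 < |y − 5| < δ then both bounds hold and |y^2 − 25| ≤ 11|y − 5| < 11·(ε/11) = ε.

δ = min(1, ε/11)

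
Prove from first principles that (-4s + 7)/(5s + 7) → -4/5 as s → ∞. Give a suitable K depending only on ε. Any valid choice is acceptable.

K = (63/25)/ε

Suppose ε > 0. We seek K > 0 such that s > K implies |(-4s + 7)/(5s + 7) + 4/5| < ε.
(-4s + 7)/(5s + 7) + 4/5 = (5(-4s + 7) − (-4)(5s + 7)) / (5(5s + 7)) = 63/(5(5s + 7)).
For s > 0 we have 5s + 7 > 5s, so |(-4s + 7)/(5s + 7) + 4/5| = 63/(5(5s + 7)) < 63/(5·5s) = (63/25)/s.
Thus |(-4s + 7)/(5s + 7) + 4/5| < ε whenever s > (63/25)/ε.
Take K = (63/25)/ε. If s > K then |(-4s + 7)/(5s + 7) + 4/5| < (63/25)/s < ε.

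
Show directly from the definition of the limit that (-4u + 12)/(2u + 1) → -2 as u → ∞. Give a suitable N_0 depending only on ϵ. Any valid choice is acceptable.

Let ϵ > 0. We seek N_0 > 0 such that u > N_0 implies |(-4u + 12)/(2u + 1) + 2| < ϵ.
(-4u + 12)/(2u + 1) + 2 = (2(-4u + 12) − (-4)(2u + 1)) / (2(2u + 1)) = 28/(2(2u + 1)).
For u > 0 we have 2u + 1 > 2u, so |(-4u + 12)/(2u + 1) + 2| = 28/(2(2u + 1)) < 28/(2·2u) = 7/u.
Thus |(-4u + 12)/(2u + 1) + 2| < ϵ whenever u > 7/ϵ.
Take N_0 = 7/ϵ. If u > N_0 then |(-4u + 12)/(2u + 1) + 2| < 7/u < ϵ.

N_0 = 7/ϵ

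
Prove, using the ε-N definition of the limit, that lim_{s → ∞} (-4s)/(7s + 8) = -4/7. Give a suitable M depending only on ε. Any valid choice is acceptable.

M = (32/49)/ε

Let ε > 0. We seek M > 0 such that s > M implies |(-4s)/(7s + 8) + 4/7| < ε.
(-4s)/(7s + 8) + 4/7 = (7(-4s) − (-4)(7s + 8)) / (7(7s + 8)) = 32/(7(7s + 8)).
For s > 0 we have 7s + 8 > 7s, so |(-4s)/(7s + 8) + 4/7| = 32/(7(7s + 8)) < 32/(7·7s) = (32/49)/s.
Thus |(-4s)/(7s + 8) + 4/7| < ε whenever s > (32/49)/ε.
Take M = (32/49)/ε. If s > M then |(-4s)/(7s + 8) + 4/7| < (32/49)/s < ε.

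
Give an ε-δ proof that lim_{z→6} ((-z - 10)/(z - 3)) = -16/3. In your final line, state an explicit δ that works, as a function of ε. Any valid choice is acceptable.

δ = min(3/2, (9/26)ε)

Let ε > 0. We want δ > 0 with 0 < |z − 6| < δ ⇒ |(-z - 10)/(z - 3) + 16/3| < ε.
Combining over a common denominator, (-z - 10)/(z - 3) + 16/3 = [(-z - 10)·3 − (-16)·(z - 3)] / [3·(z - 3)] = 13(z − 6) / (3(z - 3)).
So |(-z - 10)/(z - 3) + 16/3| = 13|z − 6| / (3·|z − 3|).
Restrict δ ≤ 3/2. Then |z − 6| < 3/2 gives |z − 3| = |(z − 6) + 3| ≥ 3 − 3/2 = 3/2.
Hence |(-z - 10)/(z - 3) + 16/3| < 13|z − 6|/(3·(3/2)) = (26/9)|z − 6|, which is < ε once |z − 6| < (9/26)ε.
Take δ = min(3/2, (9/26)ε). Then 0 < |z − 6| < δ forces both bounds, so |(-z - 10)/(z - 3) + 16/3| < ε.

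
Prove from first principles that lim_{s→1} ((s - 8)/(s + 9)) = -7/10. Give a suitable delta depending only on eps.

Let eps > 0. We want delta > 0 with 0 < |s − 1| < delta ⇒ |(s - 8)/(s + 9) + 7/10| < eps.
Combining over a common denominator, (s - 8)/(s + 9) + 7/10 = [(s - 8)·10 − (-7)·(s + 9)] / [10·(s + 9)] = 17(s − 1) / (10(s + 9)).
So |(s - 8)/(s + 9) + 7/10| = 17|s − 1| / (10·|s + 9|).
Restrict delta ≤ 5. Then |s − 1| < 5 gives |s + 9| = |(s − 1) + 10| ≥ 10 − 5 = 5.
Hence |(s - 8)/(s + 9) + 7/10| < 17|s − 1|/(10·5) = (17/50)|s − 1|, which is < eps once |s − 1| < (50/17)eps.
Take delta = min(5, (50/17)eps). Then 0 < |s − 1| < delta forces both bounds, so |(s - 8)/(s + 9) + 7/10| < eps.

delta = min(5, (50/17)eps)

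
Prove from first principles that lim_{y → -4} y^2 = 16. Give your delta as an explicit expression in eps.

delta = min(1, eps/9)

Fix eps > 0. We seek delta > 0 with 0 < |y + 4| < delta ⇒ |y^2 − 16| < eps.
Factor: y^2 − 16 = (y + 4)(y - 4), so |y^2 − 16| = |y + 4|·|y - 4|.
Restrict delta ≤ 1. Then |y + 4| < 1 gives |y| < 5, so by the triangle inequality |y - 4| ≤ 5 + 4 = 9.
Hence |y^2 − 16| ≤ 9|y + 4|, which is < eps once |y + 4| < eps/9.
Take delta = min(1, eps/9). If 0 < |y + 4| < delta then both bounds hold and |y^2 − 16| ≤ 9|y + 4| < 9·(eps/9) = eps.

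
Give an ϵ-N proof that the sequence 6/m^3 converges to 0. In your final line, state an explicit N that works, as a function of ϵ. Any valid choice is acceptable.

N = (6/ϵ)^{1/3}

Let ϵ > 0 be given. For m ≥ 1, |6/m^3 − 0| = 6/m^3.
6/m^3 < ϵ ⇔ m^3 > 6/ϵ ⇔ m > (6/ϵ)^{1/3}.
Take N = (6/ϵ)^{1/3}. Then m > N implies 6/m^3 < ϵ.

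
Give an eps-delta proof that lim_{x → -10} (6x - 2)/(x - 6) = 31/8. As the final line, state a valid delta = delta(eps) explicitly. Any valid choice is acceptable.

delta = min(8, (64/17)eps)

Let eps > 0 be given. We want delta > 0 with 0 < |x + 10| < delta ⇒ |(6x - 2)/(x - 6) − (31/8)| < eps.
Combining over a common denominator, (6x - 2)/(x - 6) − (31/8) = [(6x - 2)·(-16) − (-62)·(x - 6)] / [(-16)·(x - 6)] = -34(x + 10) / ((-16)(x - 6)).
So |(6x - 2)/(x - 6) − (31/8)| = 34|x + 10| / (16·|x − 6|).
Restrict delta ≤ 8. Then |x + 10| < 8 gives |x − 6| = |(x + 10) + (-16)| ≥ 16 − 8 = 8.
Hence |(6x - 2)/(x - 6) − (31/8)| < 34|x + 10|/(16·8) = (17/64)|x + 10|, which is < eps once |x + 10| < (64/17)eps.
Take delta = min(8, (64/17)eps). Then 0 < |x + 10| < delta forces both bounds, so |(6x - 2)/(x - 6) − (31/8)| < eps.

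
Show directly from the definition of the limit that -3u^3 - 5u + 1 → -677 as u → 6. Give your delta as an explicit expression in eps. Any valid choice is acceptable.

Fix eps > 0. We want delta > 0 such that 0 < |u − 6| < delta implies |(-3u^3 - 5u + 1) + 677| < eps.
(-3u^3 - 5u + 1) + 677 = -3u^3 - 5u + 678 = (u − 6)(-3u^2 - 18u - 113).
So |(-3u^3 - 5u + 1) + 677| = |u − 6|·|-3u^2 - 18u - 113|.
Assume first that |u − 6| < 1, so |u| < 7. Then |-3u^2 - 18u - 113| ≤ 3·7^2 + 18·7 + 113 = 386.
Hence |(-3u^3 - 5u + 1) + 677| ≤ 386|u − 6| < eps provided |u − 6| < eps/386.
Take delta = min(1, eps/386). Then 0 < |u − 6| < delta gives both |u − 6| < 1 and |u − 6| < eps/386, so |(-3u^3 - 5u + 1) + 677| < eps.

delta = min(1, eps/386)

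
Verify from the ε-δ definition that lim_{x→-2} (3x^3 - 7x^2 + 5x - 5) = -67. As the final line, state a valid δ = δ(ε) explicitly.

δ = min(2, ε/131)

Suppose ε > 0. We want δ > 0 such that 0 < |x + 2| < δ implies |(3x^3 - 7x^2 + 5x - 5) + 67| < ε.
(3x^3 - 7x^2 + 5x - 5) + 67 = 3x^3 - 7x^2 + 5x + 62 = (x + 2)(3x^2 - 13x + 31).
So |(3x^3 - 7x^2 + 5x - 5) + 67| = |x + 2|·|3x^2 - 13x + 31|.
Assume first that |x + 2| < 2, so |x| < 4. Then |3x^2 - 13x + 31| ≤ 3·4^2 + 13·4 + 31 = 131.
Hence |(3x^3 - 7x^2 + 5x - 5) + 67| ≤ 131|x + 2| < ε provided |x + 2| < ε/131.
Choosing δ = min(2, ε/131) ensures both conditions, hence |(3x^3 - 7x^2 + 5x - 5) + 67| < ε.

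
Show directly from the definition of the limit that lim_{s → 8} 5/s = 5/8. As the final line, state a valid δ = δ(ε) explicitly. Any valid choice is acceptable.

δ = min(4, (32/5)ε)

Let ε > 0 be given. We seek δ > 0 such that 0 < |s − 8| < δ implies |5/s − (5/8)| < ε.
|5/s − (5/8)| = 5·|8 − s|/(8·|s|) = 5|s − 8|/(8|s|).
Restrict δ ≤ 4. Then |s − 8| < 4 gives |s| > 4, so 8|s| > 32.
Then |5/s − (5/8)| < 5|s − 8|/32, which is < ε when |s − 8| < (32/5)ε.
Take δ = min(4, (32/5)ε). Then 0 < |s − 8| < δ gives both |s − 8| < 4 and |s − 8| < (32/5)ε, so |5/s − (5/8)| < ε.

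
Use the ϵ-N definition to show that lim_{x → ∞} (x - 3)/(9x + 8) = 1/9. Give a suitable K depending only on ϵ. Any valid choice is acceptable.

Suppose ϵ > 0. We seek K > 0 such that x > K implies |(x - 3)/(9x + 8) − (1/9)| < ϵ.
(x - 3)/(9x + 8) − (1/9) = (9(x - 3) − (9x + 8)) / (9(9x + 8)) = -35/(9(9x + 8)).
For x > 0 we have 9x + 8 > 9x, so |(x - 3)/(9x + 8) − (1/9)| = 35/(9(9x + 8)) < 35/(9·9x) = (35/81)/x.
Thus |(x - 3)/(9x + 8) − (1/9)| < ϵ whenever x > (35/81)/ϵ.
Take K = (35/81)/ϵ. If x > K then |(x - 3)/(9x + 8) − (1/9)| < (35/81)/x < ϵ.

K = (35/81)/ϵ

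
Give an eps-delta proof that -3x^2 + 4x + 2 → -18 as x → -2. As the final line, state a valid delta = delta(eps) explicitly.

Fix eps > 0. We want delta > 0 such that 0 < |x + 2| < delta implies |(-3x^2 + 4x + 2) + 18| < eps.
(-3x^2 + 4x + 2) + 18 = -3x^2 + 4x + 20 = (x + 2)(-3x + 10).
So |(-3x^2 + 4x + 2) + 18| = |x + 2|·|-3x + 10|.
Assume first that |x + 2| < 2, so |x| < 4. Then |-3x + 10| ≤ 3·4 + 10 = 22.
Hence |(-3x^2 + 4x + 2) + 18| ≤ 22|x + 2| < eps provided |x + 2| < eps/22.
Take delta = min(2, eps/22). Then 0 < |x + 2| < delta gives both |x + 2| < 2 and |x + 2| < eps/22, so |(-3x^2 + 4x + 2) + 18| < eps.

delta = min(2, eps/22)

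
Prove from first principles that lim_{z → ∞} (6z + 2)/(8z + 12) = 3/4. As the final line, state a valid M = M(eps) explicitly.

M = (7/8)/eps

Suppose eps > 0. We seek M > 0 such that z > M implies |(6z + 2)/(8z + 12) − (3/4)| < eps.
(6z + 2)/(8z + 12) − (3/4) = (8(6z + 2) − 6(8z + 12)) / (8(8z + 12)) = -56/(8(8z + 12)).
For z > 0 we have 8z + 12 > 8z, so |(6z + 2)/(8z + 12) − (3/4)| = 56/(8(8z + 12)) < 56/(8·8z) = (7/8)/z.
Thus |(6z + 2)/(8z + 12) − (3/4)| < eps whenever z > (7/8)/eps.
Take M = (7/8)/eps. If z > M then |(6z + 2)/(8z + 12) − (3/4)| < (7/8)/z < eps.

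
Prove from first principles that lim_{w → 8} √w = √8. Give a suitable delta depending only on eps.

Fix eps > 0. We want delta > 0 such that 0 < |w − 8| < delta implies |√w − √8| < eps.
Multiplying by the conjugate, |√w − √8| = |w − 8|/(√w + √8).
Restrict delta ≤ 8 so that |w − 8| < 8 forces w > 0, and then √w + √8 > √8.
Hence |√w − √8| < |w − 8|/√8, which is < eps once |w − 8| < √8·eps.
Take delta = min(8, √8·eps). If 0 < |w − 8| < delta then w > 0 and |√w − √8| < |w − 8|/√8 < eps.

delta = min(8, √8·eps)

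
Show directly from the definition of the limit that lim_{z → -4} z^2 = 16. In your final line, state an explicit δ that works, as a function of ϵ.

Fix ϵ > 0. We seek δ > 0 with 0 < |z + 4| < δ ⇒ |z^2 − 16| < ϵ.
Factor: z^2 − 16 = (z + 4)(z - 4), so |z^2 − 16| = |z + 4|·|z - 4|.
Restrict δ ≤ 1. Then |z + 4| < 1 gives |z| < 5, so by the triangle inequality |z - 4| ≤ 5 + 4 = 9.
Hence |z^2 − 16| ≤ 9|z + 4|, which is < ϵ once |z + 4| < ϵ/9.
Take δ = min(1, ϵ/9). If 0 < |z + 4| < δ then both bounds hold and |z^2 − 16| ≤ 9|z + 4| < 9·(ϵ/9) = ϵ.

δ = min(1, ϵ/9)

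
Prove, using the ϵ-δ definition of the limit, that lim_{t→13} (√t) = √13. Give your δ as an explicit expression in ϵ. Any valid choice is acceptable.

Let ϵ > 0. We want δ > 0 such that 0 < |t − 13| < δ implies |√t − √13| < ϵ.
Multiplying by the conjugate, |√t − √13| = |t − 13|/(√t + √13).
Restrict δ ≤ 13 so that |t − 13| < 13 forces t > 0, and then √t + √13 > √13.
Hence |√t − √13| < |t − 13|/√13, which is < ϵ once |t − 13| < √13·ϵ.
Take δ = min(13, √13·ϵ). If 0 < |t − 13| < δ then t > 0 and |√t − √13| < |t − 13|/√13 < ϵ.

δ = min(13, √13·ϵ)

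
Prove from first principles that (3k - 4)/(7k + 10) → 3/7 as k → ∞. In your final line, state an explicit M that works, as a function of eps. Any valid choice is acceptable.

Let eps > 0. For k ≥ 1, |(3k - 4)/(7k + 10) − (3/7)| = |-58|/(7(7k + 10)) = 58/(7(7k + 10)).
Since 7k + 10 ≥ 7k for k ≥ 1, this is ≤ 58/(7·7k) = (58/49)/k.
So |(3k - 4)/(7k + 10) − (3/7)| < eps whenever k > (58/49)/eps.
Take M = (58/49)/eps. If k > M then |(3k - 4)/(7k + 10) − (3/7)| ≤ (58/49)/k < eps.

M = (58/49)/eps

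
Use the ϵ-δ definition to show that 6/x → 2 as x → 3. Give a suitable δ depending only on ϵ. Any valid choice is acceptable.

δ = min(3/2, (3/4)ϵ)

Fix ϵ > 0. We seek δ > 0 such that 0 < |x − 3| < δ implies |6/x − 2| < ϵ.
|6/x − 2| = 6·|3 − x|/(3·|x|) = 6|x − 3|/(3|x|).
Require δ ≤ 3/2 so that |x| > 3 − 3/2 = 3/2, hence 3|x| > 9/2.
Then |6/x − 2| < 6|x − 3|/(9/2), which is < ϵ when |x − 3| < (3/4)ϵ.
Take δ = min(3/2, (3/4)ϵ). Then 0 < |x − 3| < δ gives both |x − 3| < 3/2 and |x − 3| < (3/4)ϵ, so |6/x − 2| < ϵ.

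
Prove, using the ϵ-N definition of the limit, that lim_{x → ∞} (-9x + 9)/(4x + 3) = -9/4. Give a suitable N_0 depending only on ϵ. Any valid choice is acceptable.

N_0 = (63/16)/ϵ

Suppose ϵ > 0. We seek N_0 > 0 such that x > N_0 implies |(-9x + 9)/(4x + 3) + 9/4| < ϵ.
(-9x + 9)/(4x + 3) + 9/4 = (4(-9x + 9) − (-9)(4x + 3)) / (4(4x + 3)) = 63/(4(4x + 3)).
For x > 0 we have 4x + 3 > 4x, so |(-9x + 9)/(4x + 3) + 9/4| = 63/(4(4x + 3)) < 63/(4·4x) = (63/16)/x.
Thus |(-9x + 9)/(4x + 3) + 9/4| < ϵ whenever x > (63/16)/ϵ.
Take N_0 = (63/16)/ϵ. If x > N_0 then |(-9x + 9)/(4x + 3) + 9/4| < (63/16)/x < ϵ.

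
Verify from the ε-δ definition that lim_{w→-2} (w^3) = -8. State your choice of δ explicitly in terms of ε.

Let ε > 0 be given. We seek δ > 0 with 0 < |w + 2| < δ ⇒ |w^3 + 8| < ε.
Factor: w^3 + 8 = (w + 2)(w^2 - 2w + 4), so |w^3 + 8| = |w + 2|·|w^2 - 2w + 4|.
Restrict δ ≤ 1. Then |w + 2| < 1 gives |w| < 3, so by the triangle inequality |w^2 - 2w + 4| ≤ 3^2 + 2·3 + 4 = 19.
Hence |w^3 + 8| ≤ 19|w + 2|, which is < ε once |w + 2| < ε/19.
Take δ = min(1, ε/19). If 0 < |w + 2| < δ then both bounds hold and |w^3 + 8| ≤ 19|w + 2| < 19·(ε/19) = ε.

δ = min(1, ε/19)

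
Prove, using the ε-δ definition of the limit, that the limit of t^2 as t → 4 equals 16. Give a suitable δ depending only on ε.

δ = min(1, ε/9)

Let ε > 0. We seek δ > 0 with 0 < |t − 4| < δ ⇒ |t^2 − 16| < ε.
Factor: t^2 − 16 = (t − 4)(t + 4), so |t^2 − 16| = |t − 4|·|t + 4|.
Impose δ ≤ 1 so that |t| < 5; then |t + 4| ≤ 9.
Hence |t^2 − 16| ≤ 9|t − 4|, which is < ε once |t − 4| < ε/9.
Take δ = min(1, ε/9). If 0 < |t − 4| < δ then both bounds hold and |t^2 − 16| ≤ 9|t − 4| < 9·(ε/9) = ε.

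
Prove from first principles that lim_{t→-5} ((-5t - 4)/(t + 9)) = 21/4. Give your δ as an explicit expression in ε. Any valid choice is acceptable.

Let ε > 0. We want δ > 0 with 0 < |t + 5| < δ ⇒ |(-5t - 4)/(t + 9) − (21/4)| < ε.
Combining over a common denominator, (-5t - 4)/(t + 9) − (21/4) = [(-5t - 4)·4 − 21·(t + 9)] / [4·(t + 9)] = -41(t + 5) / (4(t + 9)).
So |(-5t - 4)/(t + 9) − (21/4)| = 41|t + 5| / (4·|t + 9|).
Restrict δ ≤ 2. Then |t + 5| < 2 gives |t + 9| = |(t + 5) + 4| ≥ 4 − 2 = 2.
Hence |(-5t - 4)/(t + 9) − (21/4)| < 41|t + 5|/(4·2) = (41/8)|t + 5|, which is < ε once |t + 5| < (8/41)ε.
Take δ = min(2, (8/41)ε). Then 0 < |t + 5| < δ forces both bounds, so |(-5t - 4)/(t + 9) − (21/4)| < ε.

δ = min(2, (8/41)ε)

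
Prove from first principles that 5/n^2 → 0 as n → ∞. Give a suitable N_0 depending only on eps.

Let eps > 0. For n ≥ 1, |5/n^2 − 0| = 5/n^2.
5/n^2 < eps ⇔ n^2 > 5/eps ⇔ n > (5/eps)^{1/2}.
Take N_0 = (5/eps)^{1/2}. Then n > N_0 implies 5/n^2 < eps.

N_0 = (5/eps)^{1/2}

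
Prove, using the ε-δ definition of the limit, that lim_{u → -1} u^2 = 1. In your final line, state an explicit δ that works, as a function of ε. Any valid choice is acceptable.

δ = min(1, ε/3)

Fix ε > 0. We seek δ > 0 with 0 < |u + 1| < δ ⇒ |u^2 − 1| < ε.
Factor: u^2 − 1 = (u + 1)(u - 1), so |u^2 − 1| = |u + 1|·|u - 1|.
Impose δ ≤ 1 so that |u| < 2; then |u - 1| ≤ 3.
Hence |u^2 − 1| ≤ 3|u + 1|, which is < ε once |u + 1| < ε/3.
Take δ = min(1, ε/3). If 0 < |u + 1| < δ then both bounds hold and |u^2 − 1| ≤ 3|u + 1| < 3·(ε/3) = ε.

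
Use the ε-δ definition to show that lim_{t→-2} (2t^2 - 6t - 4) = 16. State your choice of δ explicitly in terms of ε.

Fix ε > 0. We want δ > 0 such that 0 < |t + 2| < δ implies |(2t^2 - 6t - 4) − 16| < ε.
(2t^2 - 6t - 4) − 16 = 2t^2 - 6t - 20 = (t + 2)(2t - 10).
So |(2t^2 - 6t - 4) − 16| = |t + 2|·|2t - 10|.
Require δ ≤ 1. Then |t + 2| < 1 gives |t| < 3, and by the triangle inequality |2t - 10| ≤ 2·3 + 10 = 16.
Hence |(2t^2 - 6t - 4) − 16| ≤ 16|t + 2| < ε provided |t + 2| < ε/16.
Choosing δ = min(1, ε/16) ensures both conditions, hence |(2t^2 - 6t - 4) − 16| < ε.

δ = min(1, ε/16)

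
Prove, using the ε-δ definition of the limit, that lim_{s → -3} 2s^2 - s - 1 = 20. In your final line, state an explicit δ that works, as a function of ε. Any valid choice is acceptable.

δ = min(2, ε/17)

Suppose ε > 0. We want δ > 0 such that 0 < |s + 3| < δ implies |(2s^2 - s - 1) − 20| < ε.
(2s^2 - s - 1) − 20 = 2s^2 - s - 21 = (s + 3)(2s - 7).
So |(2s^2 - s - 1) − 20| = |s + 3|·|2s - 7|.
Assume first that |s + 3| < 2, so |s| < 5. Then |2s - 7| ≤ 2·5 + 7 = 17.
Hence |(2s^2 - s - 1) − 20| ≤ 17|s + 3| < ε provided |s + 3| < ε/17.
Take δ = min(2, ε/17). Then 0 < |s + 3| < δ gives both |s + 3| < 2 and |s + 3| < ε/17, so |(2s^2 - s - 1) − 20| < ε.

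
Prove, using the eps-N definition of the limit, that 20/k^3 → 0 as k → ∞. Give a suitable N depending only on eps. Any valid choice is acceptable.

N = (20/eps)^{1/3}

Let eps > 0. For k ≥ 1, |20/k^3 − 0| = 20/k^3.
20/k^3 < eps ⇔ k^3 > 20/eps ⇔ k > (20/eps)^{1/3}.
Take N = (20/eps)^{1/3}. Then k > N implies 20/k^3 < eps.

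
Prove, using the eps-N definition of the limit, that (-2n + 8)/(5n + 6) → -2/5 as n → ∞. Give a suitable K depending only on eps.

K = (52/25)/eps

Suppose eps > 0. For n ≥ 1, |(-2n + 8)/(5n + 6) + 2/5| = |52|/(5(5n + 6)) = 52/(5(5n + 6)).
Since 5n + 6 ≥ 5n for n ≥ 1, this is ≤ 52/(5·5n) = (52/25)/n.
So |(-2n + 8)/(5n + 6) + 2/5| < eps whenever n > (52/25)/eps.
Take K = (52/25)/eps. If n > K then |(-2n + 8)/(5n + 6) + 2/5| ≤ (52/25)/n < eps.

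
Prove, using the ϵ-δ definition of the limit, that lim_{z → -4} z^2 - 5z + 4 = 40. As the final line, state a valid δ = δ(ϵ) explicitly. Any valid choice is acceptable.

δ = min(1, ϵ/14)

Let ϵ > 0. We want δ > 0 such that 0 < |z + 4| < δ implies |(z^2 - 5z + 4) − 40| < ϵ.
(z^2 - 5z + 4) − 40 = z^2 - 5z - 36 = (z + 4)(z - 9).
So |(z^2 - 5z + 4) − 40| = |z + 4|·|z - 9|.
Assume first that |z + 4| < 1, so |z| < 5. Then |z - 9| ≤ 5 + 9 = 14.
Hence |(z^2 - 5z + 4) − 40| ≤ 14|z + 4| < ϵ provided |z + 4| < ϵ/14.
Choosing δ = min(1, ϵ/14) ensures both conditions, hence |(z^2 - 5z + 4) − 40| < ϵ.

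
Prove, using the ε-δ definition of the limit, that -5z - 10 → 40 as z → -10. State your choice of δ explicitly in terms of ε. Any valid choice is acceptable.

δ = ε/5

Fix ε > 0. We need δ > 0 so that 0 < |z + 10| < δ implies |(-5z - 10) − 40| < ε.
|(-5z - 10) − 40| = |-5z - 50| = 5|z + 10|.
So 5|z + 10| < ε exactly when |z + 10| < ε/5.
Choosing δ = ε/5 gives |(-5z - 10) − 40| = 5|z + 10| < ε whenever |z + 10| < δ.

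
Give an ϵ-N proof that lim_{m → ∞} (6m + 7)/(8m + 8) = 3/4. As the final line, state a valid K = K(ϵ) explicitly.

Let ϵ > 0. For m ≥ 1, |(6m + 7)/(8m + 8) − (3/4)| = |8|/(8(8m + 8)) = 8/(8(8m + 8)).
Since 8m + 8 ≥ 8m for m ≥ 1, this is ≤ 8/(8·8m) = (1/8)/m.
So |(6m + 7)/(8m + 8) − (3/4)| < ϵ whenever m > (1/8)/ϵ.
Take K = (1/8)/ϵ. If m > K then |(6m + 7)/(8m + 8) − (3/4)| ≤ (1/8)/m < ϵ.

K = (1/8)/ϵ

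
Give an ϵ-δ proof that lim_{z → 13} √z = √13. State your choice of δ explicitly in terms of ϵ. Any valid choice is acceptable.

Fix ϵ > 0. We want δ > 0 such that 0 < |z − 13| < δ implies |√z − √13| < ϵ.
Multiplying by the conjugate, |√z − √13| = |z − 13|/(√z + √13).
Restrict δ ≤ 13 so that |z − 13| < 13 forces z > 0, and then √z + √13 > √13.
Hence |√z − √13| < |z − 13|/√13, which is < ϵ once |z − 13| < √13·ϵ.
Take δ = min(13, √13·ϵ). If 0 < |z − 13| < δ then z > 0 and |√z − √13| < |z − 13|/√13 < ϵ.

δ = min(13, √13·ϵ)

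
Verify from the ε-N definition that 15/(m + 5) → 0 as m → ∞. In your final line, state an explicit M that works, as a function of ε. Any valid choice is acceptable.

Suppose ε > 0. For m ≥ 1, |15/(m + 5) − 0| = 15/(m + 5) ≤ 15/m.
We need 15/m < ε, i.e. m > 15/ε.
Take M = 15/ε. If m > M then |15/(m + 5)| ≤ 15/m < ε.

M = 15/ε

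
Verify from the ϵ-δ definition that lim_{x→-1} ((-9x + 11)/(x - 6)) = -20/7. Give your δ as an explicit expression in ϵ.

δ = min(7/2, (49/86)ϵ)

Let ϵ > 0 be given. We want δ > 0 with 0 < |x + 1| < δ ⇒ |(-9x + 11)/(x - 6) + 20/7| < ϵ.
Combining over a common denominator, (-9x + 11)/(x - 6) + 20/7 = [(-9x + 11)·(-7) − 20·(x - 6)] / [(-7)·(x - 6)] = 43(x + 1) / ((-7)(x - 6)).
So |(-9x + 11)/(x - 6) + 20/7| = 43|x + 1| / (7·|x − 6|).
Restrict δ ≤ 7/2. Then |x + 1| < 7/2 gives |x − 6| = |(x + 1) + (-7)| ≥ 7 − 7/2 = 7/2.
Hence |(-9x + 11)/(x - 6) + 20/7| < 43|x + 1|/(7·(7/2)) = (86/49)|x + 1|, which is < ϵ once |x + 1| < (49/86)ϵ.
Take δ = min(7/2, (49/86)ϵ). Then 0 < |x + 1| < δ forces both bounds, so |(-9x + 11)/(x - 6) + 20/7| < ϵ.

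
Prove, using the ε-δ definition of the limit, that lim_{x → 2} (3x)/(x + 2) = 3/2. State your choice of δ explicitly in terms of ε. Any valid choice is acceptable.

δ = min(2, (4/3)ε)

Let ε > 0 be given. We want δ > 0 with 0 < |x − 2| < δ ⇒ |(3x)/(x + 2) − (3/2)| < ε.
Combining over a common denominator, (3x)/(x + 2) − (3/2) = [(3x)·4 − 6·(x + 2)] / [4·(x + 2)] = 6(x − 2) / (4(x + 2)).
So |(3x)/(x + 2) − (3/2)| = 6|x − 2| / (4·|x + 2|).
Require δ ≤ 2, so |x + 2| ≥ |4| − |x − 2| > 4 − 2 = 2.
Hence |(3x)/(x + 2) − (3/2)| < 6|x − 2|/(4·2) = (3/4)|x − 2|, which is < ε once |x − 2| < (4/3)ε.
Take δ = min(2, (4/3)ε). Then 0 < |x − 2| < δ forces both bounds, so |(3x)/(x + 2) − (3/2)| < ε.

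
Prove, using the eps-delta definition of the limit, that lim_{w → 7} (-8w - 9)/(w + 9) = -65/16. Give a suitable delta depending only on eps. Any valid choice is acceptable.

Let eps > 0. We want delta > 0 with 0 < |w − 7| < delta ⇒ |(-8w - 9)/(w + 9) + 65/16| < eps.
Combining over a common denominator, (-8w - 9)/(w + 9) + 65/16 = [(-8w - 9)·16 − (-65)·(w + 9)] / [16·(w + 9)] = -63(w − 7) / (16(w + 9)).
So |(-8w - 9)/(w + 9) + 65/16| = 63|w − 7| / (16·|w + 9|).
Restrict delta ≤ 8. Then |w − 7| < 8 gives |w + 9| = |(w − 7) + 16| ≥ 16 − 8 = 8.
Hence |(-8w - 9)/(w + 9) + 65/16| < 63|w − 7|/(16·8) = (63/128)|w − 7|, which is < eps once |w − 7| < (128/63)eps.
Take delta = min(8, (128/63)eps). Then 0 < |w − 7| < delta forces both bounds, so |(-8w - 9)/(w + 9) + 65/16| < eps.

delta = min(8, (128/63)eps)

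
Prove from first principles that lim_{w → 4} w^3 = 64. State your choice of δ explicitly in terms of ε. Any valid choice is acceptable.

δ = min(2, ε/76)

Fix ε > 0. We seek δ > 0 with 0 < |w − 4| < δ ⇒ |w^3 − 64| < ε.
Factor: w^3 − 64 = (w − 4)(w^2 + 4w + 16), so |w^3 − 64| = |w − 4|·|w^2 + 4w + 16|.
Restrict δ ≤ 2. Then |w − 4| < 2 gives |w| < 6, so by the triangle inequality |w^2 + 4w + 16| ≤ 6^2 + 4·6 + 16 = 76.
Hence |w^3 − 64| ≤ 76|w − 4|, which is < ε once |w − 4| < ε/76.
Take δ = min(2, ε/76). If 0 < |w − 4| < δ then both bounds hold and |w^3 − 64| ≤ 76|w − 4| < 76·(ε/76) = ε.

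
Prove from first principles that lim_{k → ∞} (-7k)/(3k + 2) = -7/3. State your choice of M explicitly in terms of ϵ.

M = (14/9)/ϵ

Fix ϵ > 0. For k ≥ 1, |(-7k)/(3k + 2) + 7/3| = |14|/(3(3k + 2)) = 14/(3(3k + 2)).
Since 3k + 2 ≥ 3k for k ≥ 1, this is ≤ 14/(3·3k) = (14/9)/k.
So |(-7k)/(3k + 2) + 7/3| < ϵ whenever k > (14/9)/ϵ.
Take M = (14/9)/ϵ. If k > M then |(-7k)/(3k + 2) + 7/3| ≤ (14/9)/k < ϵ.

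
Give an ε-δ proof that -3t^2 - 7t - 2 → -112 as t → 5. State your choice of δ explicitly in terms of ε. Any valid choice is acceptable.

δ = min(1, ε/40)

Let ε > 0 be given. We want δ > 0 such that 0 < |t − 5| < δ implies |(-3t^2 - 7t - 2) + 112| < ε.
(-3t^2 - 7t - 2) + 112 = -3t^2 - 7t + 110 = (t − 5)(-3t - 22).
So |(-3t^2 - 7t - 2) + 112| = |t − 5|·|-3t - 22|.
Require δ ≤ 1. Then |t − 5| < 1 gives |t| < 6, and by the triangle inequality |-3t - 22| ≤ 3·6 + 22 = 40.
Hence |(-3t^2 - 7t - 2) + 112| ≤ 40|t − 5| < ε provided |t − 5| < ε/40.
Take δ = min(1, ε/40). Then 0 < |t − 5| < δ gives both |t − 5| < 1 and |t − 5| < ε/40, so |(-3t^2 - 7t - 2) + 112| < ε.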